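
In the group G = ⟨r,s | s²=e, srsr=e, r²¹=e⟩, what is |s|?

Compute successive powers until reaching e:
  s¹ = s, s² = e.
The smallest positive k with sᵏ = e is 2.

Answer: 2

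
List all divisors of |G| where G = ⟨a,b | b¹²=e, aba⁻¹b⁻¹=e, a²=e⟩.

|G| = 24 = 2³ · 3. By Lagrange's theorem the order of any subgroup divides 24; the divisors of 24 are 1, 2, 3, 4, 6, 8, 12, 24.

Answer: 1, 2, 3, 4, 6, 8, 12, 24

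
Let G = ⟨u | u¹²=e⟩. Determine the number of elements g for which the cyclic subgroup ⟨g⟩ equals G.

G is cyclic of order 12. An element generates G iff its order is 12, and a cyclic group of order 12 has exactly φ(12) = 4 such elements.

Answer: 4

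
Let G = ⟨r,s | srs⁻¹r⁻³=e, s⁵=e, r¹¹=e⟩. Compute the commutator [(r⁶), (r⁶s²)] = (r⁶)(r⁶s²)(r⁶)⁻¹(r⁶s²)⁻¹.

[(r⁶), (r⁶s²)] = (r⁶)·(r⁶s²)·(r⁶)⁻¹·(r⁶s²)⁻¹.
  (r⁶) · (r⁶s²) = rs²
  (rs²) · (r⁵) = r²s²
  (r²s²) · (r³s³) = r⁷

Answer: r⁷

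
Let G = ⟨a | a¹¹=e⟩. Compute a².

Compute successive powers of a, reducing at each step:
  a²: a · a = a²

Answer: a²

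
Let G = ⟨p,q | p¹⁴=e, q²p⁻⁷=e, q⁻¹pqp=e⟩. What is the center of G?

An element z ∈ Z(G) iff z commutes with every generator.
For example p⁷ is central: (p⁷)·p = p⁸ = p·(p⁷); (p⁷)·q = q⁻¹ = q·(p⁷).
Whereas p ∉ Z(G) since p·q = pq ≠ p⁶q⁻¹ = q·p.
Checking each of the 28 elements this way gives Z(G) = {e, p⁷}, of order 2.

Answer: {e, p⁷}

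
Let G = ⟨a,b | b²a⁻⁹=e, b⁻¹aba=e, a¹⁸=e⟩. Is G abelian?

a·b = ab but b·a = a⁸b⁻¹, so a·b ≠ b·a and G is not abelian.

Answer: No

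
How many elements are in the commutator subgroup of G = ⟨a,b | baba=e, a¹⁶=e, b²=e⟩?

G' = [G, G] is generated by all commutators. The generator-pair commutators are: [a, b] = a².
The subgroup they normally generate is {e, a², a⁴, a⁶, a⁸, a¹⁰, a¹², a¹⁴}, of order 8.
Check: |G/G'| = 32/8 = 4 is the order of the abelianisation.

Answer: 8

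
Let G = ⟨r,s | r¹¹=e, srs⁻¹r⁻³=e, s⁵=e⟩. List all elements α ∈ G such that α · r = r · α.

⟨r⟩ ⊆ C_G(r) since powers of r commute with r; so |C_G(r)| ≥ |⟨r⟩| = 11.
By orbit–stabilizer, |C_G(r)| = |G| / |conj. class of r| = 55 / 5 = 11.
The 11 elements commuting with r are {e, r, r², r³, r⁴, r⁵, r⁶, r⁷, r⁸, r⁹, r¹⁰}.

Answer: {e, r, r², r³, r⁴, r⁵, r⁶, r⁷, r⁸, r⁹, r¹⁰}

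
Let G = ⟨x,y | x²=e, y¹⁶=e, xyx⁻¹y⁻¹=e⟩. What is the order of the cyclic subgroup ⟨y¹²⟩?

|⟨y¹²⟩| equals the order of y¹². Compute successive powers until reaching e:
  (y¹²)¹ = y¹², (y¹²)² = y⁸, (y¹²)³ = y⁴, (y¹²)⁴ = e.
The smallest positive k with (y¹²)ᵏ = e is 4, so |⟨y¹²⟩| = 4.

Answer: 4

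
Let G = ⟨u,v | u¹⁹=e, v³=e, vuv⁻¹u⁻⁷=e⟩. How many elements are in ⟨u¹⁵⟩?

|⟨u¹⁵⟩| equals the order of u¹⁵. Compute successive powers until reaching e:
  (u¹⁵)¹ = u¹⁵, (u¹⁵)² = u¹¹, (u¹⁵)³ = u⁷, (u¹⁵)⁴ = u³, (u¹⁵)⁵ = u¹⁸, (u¹⁵)⁶ = u¹⁴, (u¹⁵)⁷ = u¹⁰, (u¹⁵)⁸ = u⁶, (u¹⁵)⁹ = u², (u¹⁵)¹⁰ = u¹⁷, (u¹⁵)¹¹ = u¹³, (u¹⁵)¹² = u⁹, (u¹⁵)¹³ = u⁵, (u¹⁵)¹⁴ = u, (u¹⁵)¹⁵ = u¹⁶, (u¹⁵)¹⁶ = u¹², (u¹⁵)¹⁷ = u⁸, (u¹⁵)¹⁸ = u⁴, (u¹⁵)¹⁹ = e.
The smallest positive k with (u¹⁵)ᵏ = e is 19, so |⟨u¹⁵⟩| = 19.

Answer: 19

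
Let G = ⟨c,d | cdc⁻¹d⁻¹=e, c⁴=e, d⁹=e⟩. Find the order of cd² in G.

Compute successive powers until reaching e:
  (cd²)¹ = cd², (cd²)² = c²d⁴, (cd²)³ = c³d⁶, (cd²)⁴ = d⁸, (cd²)⁵ = cd, (cd²)⁶ = c²d³, (cd²)⁷ = c³d⁵, (cd²)⁸ = d⁷, (cd²)⁹ = c, (cd²)¹⁰ = c²d², (cd²)¹¹ = c³d⁴, (cd²)¹² = d⁶, (cd²)¹³ = cd⁸, (cd²)¹⁴ = c²d, (cd²)¹⁵ = c³d³, (cd²)¹⁶ = d⁵, (cd²)¹⁷ = cd⁷, (cd²)¹⁸ = c², (cd²)¹⁹ = c³d², (cd²)²⁰ = d⁴, (cd²)²¹ = cd⁶, (cd²)²² = c²d⁸, (cd²)²³ = c³d, (cd²)²⁴ = d³, (cd²)²⁵ = cd⁵, (cd²)²⁶ = c²d⁷, (cd²)²⁷ = c³, (cd²)²⁸ = d², (cd²)²⁹ = cd⁴, (cd²)³⁰ = c²d⁶, (cd²)³¹ = c³d⁸, (cd²)³² = d, (cd²)³³ = cd³, (cd²)³⁴ = c²d⁵, (cd²)³⁵ = c³d⁷, (cd²)³⁶ = e.
The smallest positive k with (cd²)ᵏ = e is 36.

Answer: 36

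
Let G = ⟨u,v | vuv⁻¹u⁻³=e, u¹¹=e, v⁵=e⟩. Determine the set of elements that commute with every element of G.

An element z ∈ Z(G) iff z commutes with every generator.
For example e is central: e·u = u = u·e; e·v = v = v·e.
Whereas u ∉ Z(G) since u·v = uv ≠ u³v = v·u.
Checking each of the 55 elements this way gives Z(G) = {e}, of order 1.

Answer: {e}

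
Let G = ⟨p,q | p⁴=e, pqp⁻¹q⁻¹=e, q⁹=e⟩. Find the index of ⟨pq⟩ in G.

First find ord(pq) by computing successive powers:
  (pq)¹ = pq, (pq)² = p²q², (pq)³ = p³q³, (pq)⁴ = q⁴, (pq)⁵ = pq⁵, (pq)⁶ = p²q⁶, (pq)⁷ = p³q⁷, (pq)⁸ = q⁸, (pq)⁹ = p, (pq)¹⁰ = p²q, (pq)¹¹ = p³q², (pq)¹² = q³, (pq)¹³ = pq⁴, (pq)¹⁴ = p²q⁵, (pq)¹⁵ = p³q⁶, (pq)¹⁶ = q⁷, (pq)¹⁷ = pq⁸, (pq)¹⁸ = p², (pq)¹⁹ = p³q, (pq)²⁰ = q², (pq)²¹ = pq³, (pq)²² = p²q⁴, (pq)²³ = p³q⁵, (pq)²⁴ = q⁶, (pq)²⁵ = pq⁷, (pq)²⁶ = p²q⁸, (pq)²⁷ = p³, (pq)²⁸ = q, (pq)²⁹ = pq², (pq)³⁰ = p²q³, (pq)³¹ = p³q⁴, (pq)³² = q⁵, (pq)³³ = pq⁶, (pq)³⁴ = p²q⁷, (pq)³⁵ = p³q⁸, (pq)³⁶ = e.
So |⟨pq⟩| = ord(pq) = 36. With |G| = 36, by Lagrange [G : ⟨pq⟩] = 36/36 = 1.

Answer: 1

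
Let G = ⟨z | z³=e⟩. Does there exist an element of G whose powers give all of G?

|G| = 3. The element z has order 3 (its powers give 3 distinct elements), so ⟨z⟩ = G and G is cyclic.

Answer: Yes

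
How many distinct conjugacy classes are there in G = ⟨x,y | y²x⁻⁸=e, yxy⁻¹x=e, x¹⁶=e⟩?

The conjugacy classes (representative and size) are:
  [e] (size 1), [x] (size 2), [x¹⁴] (size 2), [x¹³] (size 2), [x¹²] (size 2), [x⁵] (size 2), [x¹⁰] (size 2), [x⁷] (size 2), [x⁸] (size 1), [y⁻¹] (size 8), [x⁷y⁻¹] (size 8).
Class equation: 1 + 2 + 2 + 2 + 2 + 2 + 2 + 2 + 1 + 8 + 8 = 32 = |G|. So G has 11 conjugacy classes.

Answer: 11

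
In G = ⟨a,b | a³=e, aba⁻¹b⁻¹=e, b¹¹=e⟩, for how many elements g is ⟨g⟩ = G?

G is cyclic of order 33. An element generates G iff its order is 33, and a cyclic group of order 33 has exactly φ(33) = 20 such elements.

Answer: 20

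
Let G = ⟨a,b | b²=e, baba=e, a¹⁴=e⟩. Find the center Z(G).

An element z ∈ Z(G) iff z commutes with every generator.
For example a⁷ is central: (a⁷)·a = a⁸ = a·(a⁷); (a⁷)·b = a⁷b = b·(a⁷).
Whereas a ∉ Z(G) since a·b = ab ≠ a¹³b = b·a.
Checking each of the 28 elements this way gives Z(G) = {e, a⁷}, of order 2.

Answer: {e, a⁷}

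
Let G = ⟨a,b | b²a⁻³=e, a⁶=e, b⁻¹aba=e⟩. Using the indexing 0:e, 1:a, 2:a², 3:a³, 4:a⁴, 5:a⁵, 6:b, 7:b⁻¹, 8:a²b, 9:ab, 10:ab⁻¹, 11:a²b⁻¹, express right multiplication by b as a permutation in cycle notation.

(0 6 3 7)(1 9 4 10)(2 8 5 11)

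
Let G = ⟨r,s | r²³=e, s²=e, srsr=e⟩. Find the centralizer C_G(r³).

⟨r³⟩ ⊆ C_G(r³) since powers of r³ commute with r³; so |C_G(r³)| ≥ |⟨r³⟩| = 23.
By orbit–stabilizer, |C_G(r³)| = |G| / |conj. class of r³| = 46 / 2 = 23.
The 23 elements commuting with r³ are {e, r, r², r³, r⁴, r⁵, r⁶, r⁷, r⁸, r⁹, r¹⁰, r¹¹, r¹², r¹³, r¹⁴, r¹⁵, r¹⁶, r¹⁷, r¹⁸, r¹⁹, r²⁰, r²¹, r²²}.

Answer: {e, r, r², r³, r⁴, r⁵, r⁶, r⁷, r⁸, r⁹, r¹⁰, r¹¹, r¹², r¹³, r¹⁴, r¹⁵, r¹⁶, r¹⁷, r¹⁸, r¹⁹, r²⁰, r²¹, r²²}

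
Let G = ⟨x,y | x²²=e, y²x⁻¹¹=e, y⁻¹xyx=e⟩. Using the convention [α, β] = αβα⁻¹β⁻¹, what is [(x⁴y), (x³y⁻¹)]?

[(x⁴y), (x³y⁻¹)] = (x⁴y)·(x³y⁻¹)·(x⁴y)⁻¹·(x³y⁻¹)⁻¹.
  (x⁴y) · (x³y⁻¹) = x
  x · (x⁴y⁻¹) = x⁵y⁻¹
  (x⁵y⁻¹) · (x³y) = x²

Answer: x²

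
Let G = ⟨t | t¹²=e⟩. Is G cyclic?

|G| = 12. The element t has order 12 (its powers give 12 distinct elements), so ⟨t⟩ = G and G is cyclic.

Answer: Yes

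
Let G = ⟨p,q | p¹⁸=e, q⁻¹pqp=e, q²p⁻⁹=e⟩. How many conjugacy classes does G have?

The conjugacy classes (representative and size) are:
  [e] (size 1), [p¹⁷] (size 2), [p¹⁶] (size 2), [p³] (size 2), [p¹⁴] (size 2), [p¹³] (size 2), [p¹²] (size 2), [p¹¹] (size 2), [p¹⁰] (size 2), [p⁹] (size 1), [p⁸q] (size 9), [pq] (size 9).
Class equation: 1 + 2 + 2 + 2 + 2 + 2 + 2 + 2 + 2 + 1 + 9 + 9 = 36 = |G|. So G has 12 conjugacy classes.

Answer: 12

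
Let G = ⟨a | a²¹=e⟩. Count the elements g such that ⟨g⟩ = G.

G is cyclic of order 21. An element generates G iff its order is 21, and a cyclic group of order 21 has exactly φ(21) = 12 such elements.

Answer: 12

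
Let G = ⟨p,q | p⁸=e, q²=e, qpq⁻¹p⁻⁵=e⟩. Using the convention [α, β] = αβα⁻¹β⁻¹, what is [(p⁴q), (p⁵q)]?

[(p⁴q), (p⁵q)] = (p⁴q)·(p⁵q)·(p⁴q)⁻¹·(p⁵q)⁻¹.
  (p⁴q) · (p⁵q) = p⁵
  (p⁵) · (p⁴q) = pq
  (pq) · (p⁷q) = p⁴

Answer: p⁴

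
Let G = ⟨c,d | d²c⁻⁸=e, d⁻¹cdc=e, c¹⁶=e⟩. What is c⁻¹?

The order of c is 16 (smallest k with cᵏ = e), so c⁻¹ = c¹⁵ = c¹⁵.
Check: c · (c¹⁵) → c · c¹⁵ = e, giving e as required.

Answer: c¹⁵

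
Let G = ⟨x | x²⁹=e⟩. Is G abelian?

G has a single generator, so G is cyclic and hence abelian.

Answer: Yes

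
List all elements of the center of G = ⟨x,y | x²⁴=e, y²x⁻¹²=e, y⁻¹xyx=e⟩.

An element z ∈ Z(G) iff z commutes with every generator.
For example x¹² is central: (x¹²)·x = x¹³ = x·(x¹²); (x¹²)·y = y⁻¹ = y·(x¹²).
Whereas x ∉ Z(G) since x·y = xy ≠ x¹¹y⁻¹ = y·x.
Checking each of the 48 elements this way gives Z(G) = {e, x¹²}, of order 2.

Answer: {e, x¹²}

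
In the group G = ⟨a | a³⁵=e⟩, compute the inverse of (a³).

The order of (a³) is 35 (smallest k with (a³)ᵏ = e), so (a³)⁻¹ = (a³)³⁴ = a³².
Check: (a³) · (a³²) → (a³) · a³² = e, giving e as required.

Answer: a³²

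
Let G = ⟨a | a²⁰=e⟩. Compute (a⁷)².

Compute successive powers of (a⁷), reducing at each step:
  (a⁷)²: (a⁷) · a⁷ = a¹⁴

Answer: a¹⁴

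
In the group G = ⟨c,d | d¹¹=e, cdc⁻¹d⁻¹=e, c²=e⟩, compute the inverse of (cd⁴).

The order of (cd⁴) is 22 (smallest k with (cd⁴)ᵏ = e), so (cd⁴)⁻¹ = (cd⁴)²¹ = cd⁷.
Check: (cd⁴) · (cd⁷) → (cd⁴) · c = d⁴;   (d⁴) · d⁷ = e, giving e as required.

Answer: cd⁷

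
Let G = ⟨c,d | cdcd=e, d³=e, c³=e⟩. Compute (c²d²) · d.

Compute (c²d²) · d by multiplying left to right and reducing via the relations at each step:
  (c²d²) · d = c²

Answer: c²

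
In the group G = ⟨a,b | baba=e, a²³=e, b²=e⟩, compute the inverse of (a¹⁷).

The order of (a¹⁷) is 23 (smallest k with (a¹⁷)ᵏ = e), so (a¹⁷)⁻¹ = (a¹⁷)²² = a⁶.
Check: (a¹⁷) · (a⁶) → (a¹⁷) · a⁶ = e, giving e as required.

Answer: a⁶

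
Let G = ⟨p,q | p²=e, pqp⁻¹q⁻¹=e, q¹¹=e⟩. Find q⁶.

Compute successive powers of q, reducing at each step:
  q²: q · q = q²
  q³: (q²) · q = q³
  q⁴: (q³) · q = q⁴
  q⁵: (q⁴) · q = q⁵
  q⁶: (q⁵) · q = q⁶

Answer: q⁶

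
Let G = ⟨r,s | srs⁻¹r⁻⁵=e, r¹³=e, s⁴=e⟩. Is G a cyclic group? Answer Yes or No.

Every cyclic group is abelian. But r·s = rs while s·r = r⁵s, so r·s ≠ s·r and G is not abelian. Hence G is not cyclic.

Answer: No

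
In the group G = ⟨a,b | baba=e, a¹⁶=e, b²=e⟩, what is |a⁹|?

Compute successive powers until reaching e:
  (a⁹)¹ = a⁹, (a⁹)² = a², (a⁹)³ = a¹¹, (a⁹)⁴ = a⁴, (a⁹)⁵ = a¹³, (a⁹)⁶ = a⁶, (a⁹)⁷ = a¹⁵, (a⁹)⁸ = a⁸, (a⁹)⁹ = a, (a⁹)¹⁰ = a¹⁰, (a⁹)¹¹ = a³, (a⁹)¹² = a¹², (a⁹)¹³ = a⁵, (a⁹)¹⁴ = a¹⁴, (a⁹)¹⁵ = a⁷, (a⁹)¹⁶ = e.
The smallest positive k with (a⁹)ᵏ = e is 16.

Answer: 16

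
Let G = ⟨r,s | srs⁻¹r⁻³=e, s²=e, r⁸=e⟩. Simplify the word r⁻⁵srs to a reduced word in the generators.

Multiply left to right, reducing at each step:
  (r³) · s = r³s
  (r³s) · r = r⁶s
  (r⁶s) · s = r⁶

Answer: r⁶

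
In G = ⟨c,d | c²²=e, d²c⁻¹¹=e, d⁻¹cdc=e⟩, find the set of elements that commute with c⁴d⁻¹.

⟨c⁴d⁻¹⟩ ⊆ C_G(c⁴d⁻¹) since powers of c⁴d⁻¹ commute with c⁴d⁻¹; so |C_G(c⁴d⁻¹)| ≥ |⟨c⁴d⁻¹⟩| = 4.
By orbit–stabilizer, |C_G(c⁴d⁻¹)| = |G| / |conj. class of c⁴d⁻¹| = 44 / 11 = 4.
The 4 elements commuting with c⁴d⁻¹ are {e, c¹¹, c⁴d, c⁴d⁻¹}.

Answer: {e, c¹¹, c⁴d, c⁴d⁻¹}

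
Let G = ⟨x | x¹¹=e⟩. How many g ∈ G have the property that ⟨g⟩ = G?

G is cyclic of order 11. An element generates G iff its order is 11, and a cyclic group of order 11 has exactly φ(11) = 10 such elements.

Answer: 10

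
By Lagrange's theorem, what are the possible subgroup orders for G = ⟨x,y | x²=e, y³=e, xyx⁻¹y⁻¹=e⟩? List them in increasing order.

|G| = 6 = 2 · 3. By Lagrange's theorem the order of any subgroup divides 6; the divisors of 6 are 1, 2, 3, 6.

Answer: 1, 2, 3, 6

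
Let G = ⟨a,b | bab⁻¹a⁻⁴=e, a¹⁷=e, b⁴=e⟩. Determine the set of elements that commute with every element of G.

An element z ∈ Z(G) iff z commutes with every generator.
For example e is central: e·a = a = a·e; e·b = b = b·e.
Whereas a ∉ Z(G) since a·b = ab ≠ a⁴b = b·a.
Checking each of the 68 elements this way gives Z(G) = {e}, of order 1.

Answer: {e}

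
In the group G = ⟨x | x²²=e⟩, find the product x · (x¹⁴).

Compute x · (x¹⁴) by multiplying left to right and reducing via the relations at each step:
  x · x¹⁴ = x¹⁵

Answer: x¹⁵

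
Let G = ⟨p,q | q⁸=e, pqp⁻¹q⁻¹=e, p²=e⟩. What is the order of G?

Enumerate words in the generators, reducing via the relations: the distinct elements are
  {e, p, q, pq, q², q³, q⁴, q⁵, q⁶, q⁷, pq², pq³, pq⁴, pq⁵, pq⁶, pq⁷}.
No further products give new elements, so |G| = 16.

Answer: 16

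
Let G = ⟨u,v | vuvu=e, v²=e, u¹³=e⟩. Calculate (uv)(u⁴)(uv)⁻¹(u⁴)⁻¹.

[(uv), (u⁴)] = (uv)·(u⁴)·(uv)⁻¹·(u⁴)⁻¹.
  (uv) · (u⁴) = u¹⁰v
  (u¹⁰v) · (uv) = u⁹
  (u⁹) · (u⁹) = u⁵

Answer: u⁵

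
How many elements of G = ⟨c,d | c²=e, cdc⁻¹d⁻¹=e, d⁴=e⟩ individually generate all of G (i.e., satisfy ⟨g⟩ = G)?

⟨g⟩ = G would require ord(g) = |G| = 8, but the maximum element order in G is 4 < 8. So G is not cyclic and no single element generates it: the count is 0.

Answer: 0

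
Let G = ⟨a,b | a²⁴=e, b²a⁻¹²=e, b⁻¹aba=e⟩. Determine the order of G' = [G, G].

G' = [G, G] is generated by all commutators. The generator-pair commutators are: [a, b] = a².
The subgroup they normally generate is {e, a², a⁴, a⁶, a⁸, a¹⁰, a¹², a¹⁴, a¹⁶, a¹⁸, a²⁰, a²²}, of order 12.
Check: |G/G'| = 48/12 = 4 is the order of the abelianisation.

Answer: 12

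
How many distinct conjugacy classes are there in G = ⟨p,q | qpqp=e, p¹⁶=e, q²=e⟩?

The conjugacy classes (representative and size) are:
  [e] (size 1), [p¹⁵] (size 2), [p²] (size 2), [p³] (size 2), [p¹²] (size 2), [p⁵] (size 2), [p⁶] (size 2), [p⁷] (size 2), [p⁸] (size 1), [p²q] (size 8), [p¹⁵q] (size 8).
Class equation: 1 + 2 + 2 + 2 + 2 + 2 + 2 + 2 + 1 + 8 + 8 = 32 = |G|. So G has 11 conjugacy classes.

Answer: 11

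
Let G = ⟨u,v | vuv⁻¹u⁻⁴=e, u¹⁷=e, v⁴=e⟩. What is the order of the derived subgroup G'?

G' = [G, G] is generated by all commutators. The generator-pair commutators are: [u, v] = u¹⁴.
The subgroup they normally generate is {e, u, u², u³, u⁴, u⁵, u⁶, u⁷, u⁸, u⁹, u¹⁰, u¹¹, u¹², u¹³, u¹⁴, u¹⁵, u¹⁶}, of order 17.
Check: |G/G'| = 68/17 = 4 is the order of the abelianisation.

Answer: 17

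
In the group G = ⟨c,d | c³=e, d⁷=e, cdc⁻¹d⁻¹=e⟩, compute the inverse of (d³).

The order of (d³) is 7 (smallest k with (d³)ᵏ = e), so (d³)⁻¹ = (d³)⁶ = d⁴.
Check: (d³) · (d⁴) → (d³) · d⁴ = e, giving e as required.

Answer: d⁴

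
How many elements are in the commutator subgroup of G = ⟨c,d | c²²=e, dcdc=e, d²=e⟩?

G' = [G, G] is generated by all commutators. The generator-pair commutators are: [c, d] = c².
The subgroup they normally generate is {e, c², c⁴, c⁶, c⁸, c¹⁰, c¹², c¹⁴, c¹⁶, c¹⁸, c²⁰}, of order 11.
Check: |G/G'| = 44/11 = 4 is the order of the abelianisation.

Answer: 11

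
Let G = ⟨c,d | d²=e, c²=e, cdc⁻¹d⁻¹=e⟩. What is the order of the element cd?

Compute successive powers until reaching e:
  (cd)¹ = cd, (cd)² = e.
The smallest positive k with (cd)ᵏ = e is 2.

Answer: 2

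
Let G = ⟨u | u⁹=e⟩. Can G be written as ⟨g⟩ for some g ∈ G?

|G| = 9. The element u has order 9 (its powers give 9 distinct elements), so ⟨u⟩ = G and G is cyclic.

Answer: Yes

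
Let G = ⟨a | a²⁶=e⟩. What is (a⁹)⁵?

Compute successive powers of (a⁹), reducing at each step:
  (a⁹)²: (a⁹) · a⁹ = a¹⁸
  (a⁹)³: (a¹⁸) · a⁹ = a
  (a⁹)⁴: a · a⁹ = a¹⁰
  (a⁹)⁵: (a¹⁰) · a⁹ = a¹⁹

Answer: a¹⁹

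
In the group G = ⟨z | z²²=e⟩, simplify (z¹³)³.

Compute successive powers of (z¹³), reducing at each step:
  (z¹³)²: (z¹³) · z¹³ = z⁴
  (z¹³)³: (z⁴) · z¹³ = z¹⁷

Answer: z¹⁷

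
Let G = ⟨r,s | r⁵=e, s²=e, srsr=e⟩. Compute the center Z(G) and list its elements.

An element z ∈ Z(G) iff z commutes with every generator.
For example e is central: e·r = r = r·e; e·s = s = s·e.
Whereas r ∉ Z(G) since r·s = rs ≠ r⁴s = s·r.
Checking each of the 10 elements this way gives Z(G) = {e}, of order 1.

Answer: {e}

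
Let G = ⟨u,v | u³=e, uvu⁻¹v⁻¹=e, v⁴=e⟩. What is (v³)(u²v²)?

Compute (v³) · (u²v²) by multiplying left to right and reducing via the relations at each step:
  (v³) · u² = u²v³
  (u²v³) · v² = u²v

Answer: u²v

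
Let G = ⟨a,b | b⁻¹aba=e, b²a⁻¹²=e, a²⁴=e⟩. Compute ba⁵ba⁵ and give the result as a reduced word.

Multiply left to right, reducing at each step:
  b · a⁵ = a⁷b⁻¹
  (a⁷b⁻¹) · b = a⁷
  (a⁷) · a⁵ = a¹²

Answer: a¹²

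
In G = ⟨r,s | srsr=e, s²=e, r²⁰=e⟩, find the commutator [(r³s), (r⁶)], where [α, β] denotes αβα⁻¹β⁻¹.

[(r³s), (r⁶)] = (r³s)·(r⁶)·(r³s)⁻¹·(r⁶)⁻¹.
  (r³s) · (r⁶) = r¹⁷s
  (r¹⁷s) · (r³s) = r¹⁴
  (r¹⁴) · (r¹⁴) = r⁸

Answer: r⁸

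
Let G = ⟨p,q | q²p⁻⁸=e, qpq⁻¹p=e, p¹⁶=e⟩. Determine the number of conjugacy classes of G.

The conjugacy classes (representative and size) are:
  [e] (size 1), [p] (size 2), [p¹⁴] (size 2), [p¹³] (size 2), [p¹²] (size 2), [p⁵] (size 2), [p¹⁰] (size 2), [p⁷] (size 2), [p⁸] (size 1), [q⁻¹] (size 8), [p⁷q⁻¹] (size 8).
Class equation: 1 + 2 + 2 + 2 + 2 + 2 + 2 + 2 + 1 + 8 + 8 = 32 = |G|. So G has 11 conjugacy classes.

Answer: 11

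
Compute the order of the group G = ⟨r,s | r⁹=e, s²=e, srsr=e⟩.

Enumerate words in the generators, reducing via the relations: the distinct elements are
  {e, r, s, rs, r², r³, r⁴, r⁵, r⁶, r⁷, r⁸, r²s, r³s, r⁴s, r⁵s, r⁶s, r⁷s, r⁸s}.
No further products give new elements, so |G| = 18.

Answer: 18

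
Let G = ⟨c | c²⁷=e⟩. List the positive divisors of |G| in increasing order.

|G| = 27 = 3³. By Lagrange's theorem the order of any subgroup divides 27; the divisors of 27 are 1, 3, 9, 27.

Answer: 1, 3, 9, 27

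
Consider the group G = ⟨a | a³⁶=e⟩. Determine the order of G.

G is generated by a single element, so G is cyclic. The relator gives a³⁶ = e and no smaller power is forced to be e, so the 36 powers {a, e, a², a³, a⁴, a⁵, a⁶, a⁷, a⁸, a⁹, a²², a²³, a²¹, a²⁰, a²⁴, a²⁵, a²⁶, a²⁷, a²⁸, a²⁹, a³², a³³, a³¹, a³⁰, a³⁴, a³⁵, a¹², a¹³, a¹¹, a¹⁰, a¹⁴, a¹⁵, a¹⁶, a¹⁷, a¹⁸, a¹⁹} are distinct. Hence |G| = 36.

Answer: 36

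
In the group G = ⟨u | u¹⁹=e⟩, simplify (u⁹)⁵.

Compute successive powers of (u⁹), reducing at each step:
  (u⁹)²: (u⁹) · u⁹ = u¹⁸
  (u⁹)³: (u¹⁸) · u⁹ = u⁸
  (u⁹)⁴: (u⁸) · u⁹ = u¹⁷
  (u⁹)⁵: (u¹⁷) · u⁹ = u⁷

Answer: u⁷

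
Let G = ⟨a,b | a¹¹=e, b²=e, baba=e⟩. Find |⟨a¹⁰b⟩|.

|⟨a¹⁰b⟩| equals the order of a¹⁰b. Compute successive powers until reaching e:
  (a¹⁰b)¹ = a¹⁰b, (a¹⁰b)² = e.
The smallest positive k with (a¹⁰b)ᵏ = e is 2, so |⟨a¹⁰b⟩| = 2.

Answer: 2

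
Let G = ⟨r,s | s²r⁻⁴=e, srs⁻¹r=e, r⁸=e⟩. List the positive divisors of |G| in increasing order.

|G| = 16 = 2⁴. By Lagrange's theorem the order of any subgroup divides 16; the divisors of 16 are 1, 2, 4, 8, 16.

Answer: 1, 2, 4, 8, 16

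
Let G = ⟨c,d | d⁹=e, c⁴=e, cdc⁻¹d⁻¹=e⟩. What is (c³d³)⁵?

Compute successive powers of (c³d³), reducing at each step:
  (c³d³)²: (c³d³) · c³ = c²d³;   (c²d³) · d³ = c²d⁶
  (c³d³)³: (c²d⁶) · c³ = cd⁶;   (cd⁶) · d³ = c
  (c³d³)⁴: c · c³ = e;   e · d³ = d³
  (c³d³)⁵: (d³) · c³ = c³d³;   (c³d³) · d³ = c³d⁶

Answer: c³d⁶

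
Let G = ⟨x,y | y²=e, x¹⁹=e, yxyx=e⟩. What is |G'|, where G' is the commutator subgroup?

G' = [G, G] is generated by all commutators. The generator-pair commutators are: [x, y] = x².
The subgroup they normally generate is {e, x, x², x³, x⁴, x⁵, x⁶, x⁷, x⁸, x⁹, x¹⁰, x¹¹, x¹², x¹³, x¹⁴, x¹⁵, x¹⁶, x¹⁷, x¹⁸}, of order 19.
Check: |G/G'| = 38/19 = 2 is the order of the abelianisation.

Answer: 19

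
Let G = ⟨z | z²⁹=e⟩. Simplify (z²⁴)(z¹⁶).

Compute (z²⁴) · (z¹⁶) by multiplying left to right and reducing via the relations at each step:
  (z²⁴) · z¹⁶ = z¹¹

Answer: z¹¹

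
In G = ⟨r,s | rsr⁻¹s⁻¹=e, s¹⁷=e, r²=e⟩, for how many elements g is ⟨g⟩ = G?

G is cyclic of order 34. An element generates G iff its order is 34, and a cyclic group of order 34 has exactly φ(34) = 16 such elements.

Answer: 16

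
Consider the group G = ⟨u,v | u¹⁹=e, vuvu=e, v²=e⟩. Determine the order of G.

Enumerate words in the generators, reducing via the relations: the distinct elements are
  {e, u, v, uv, u², u³, u⁴, u⁵, u⁶, u⁷, u⁸, u⁹, u²v, u³v, u¹², u¹³, u¹¹, u¹⁰, u¹⁴, u¹⁵, u¹⁶, u¹⁷, u¹⁸, u⁴v, u⁵v, u⁶v, u⁷v, u⁸v, u⁹v, u¹²v, u¹³v, u¹¹v, u¹⁰v, u¹⁴v, u¹⁵v, u¹⁶v, u¹⁷v, u¹⁸v}.
No further products give new elements, so |G| = 38.

Answer: 38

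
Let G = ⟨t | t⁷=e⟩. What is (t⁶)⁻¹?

The order of (t⁶) is 7 (smallest k with (t⁶)ᵏ = e), so (t⁶)⁻¹ = (t⁶)⁶ = t.
Check: (t⁶) · t → (t⁶) · t = e, giving e as required.

Answer: t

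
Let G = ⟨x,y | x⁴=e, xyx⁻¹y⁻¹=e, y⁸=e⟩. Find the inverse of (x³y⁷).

The order of (x³y⁷) is 8 (smallest k with (x³y⁷)ᵏ = e), so (x³y⁷)⁻¹ = (x³y⁷)⁷ = xy.
Check: (x³y⁷) · (xy) → (x³y⁷) · x = y⁷;   (y⁷) · y = e, giving e as required.

Answer: xy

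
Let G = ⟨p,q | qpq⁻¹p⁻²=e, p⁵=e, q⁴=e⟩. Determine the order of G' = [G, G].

G' = [G, G] is generated by all commutators. The generator-pair commutators are: [p, q] = p⁴.
The subgroup they normally generate is {e, p, p², p³, p⁴}, of order 5.
Check: |G/G'| = 20/5 = 4 is the order of the abelianisation.

Answer: 5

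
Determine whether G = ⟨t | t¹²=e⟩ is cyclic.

|G| = 12. The element t has order 12 (its powers give 12 distinct elements), so ⟨t⟩ = G and G is cyclic.

Answer: Yes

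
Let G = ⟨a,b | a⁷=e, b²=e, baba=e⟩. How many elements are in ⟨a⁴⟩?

|⟨a⁴⟩| equals the order of a⁴. Compute successive powers until reaching e:
  (a⁴)¹ = a⁴, (a⁴)² = a, (a⁴)³ = a⁵, (a⁴)⁴ = a², (a⁴)⁵ = a⁶, (a⁴)⁶ = a³, (a⁴)⁷ = e.
The smallest positive k with (a⁴)ᵏ = e is 7, so |⟨a⁴⟩| = 7.

Answer: 7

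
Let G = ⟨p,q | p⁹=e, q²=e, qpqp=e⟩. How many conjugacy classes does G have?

The conjugacy classes (representative and size) are:
  [e] (size 1), [p⁸] (size 2), [p⁷] (size 2), [p⁶] (size 2), [p⁵] (size 2), [p⁴q] (size 9).
Class equation: 1 + 2 + 2 + 2 + 2 + 9 = 18 = |G|. So G has 6 conjugacy classes.

Answer: 6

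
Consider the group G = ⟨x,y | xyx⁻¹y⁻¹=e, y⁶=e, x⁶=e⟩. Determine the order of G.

Enumerate words in the generators, reducing via the relations: the distinct elements are
  {e, x, y, xy, x², x³, x⁴, x⁵, y², y³, y⁴, y⁵, xy², xy³, xy⁴, xy⁵, x²y, x³y, x⁴y, x⁵y, x²y², x²y³, x²y⁴, x²y⁵, x³y², x³y³, x³y⁴, x³y⁵, x⁴y², x⁴y³, x⁴y⁴, x⁴y⁵, x⁵y², x⁵y³, x⁵y⁴, x⁵y⁵}.
No further products give new elements, so |G| = 36.

Answer: 36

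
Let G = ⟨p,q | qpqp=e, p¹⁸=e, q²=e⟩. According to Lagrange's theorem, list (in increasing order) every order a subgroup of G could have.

|G| = 36 = 2² · 3². By Lagrange's theorem the order of any subgroup divides 36; the divisors of 36 are 1, 2, 3, 4, 6, 9, 12, 18, 36.

Answer: 1, 2, 3, 4, 6, 9, 12, 18, 36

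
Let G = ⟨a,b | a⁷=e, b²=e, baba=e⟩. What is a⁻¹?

The order of a is 7 (smallest k with aᵏ = e), so a⁻¹ = a⁶ = a⁶.
Check: a · (a⁶) → a · a⁶ = e, giving e as required.

Answer: a⁶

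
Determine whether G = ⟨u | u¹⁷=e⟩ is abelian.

G has a single generator, so G is cyclic and hence abelian.

Answer: Yes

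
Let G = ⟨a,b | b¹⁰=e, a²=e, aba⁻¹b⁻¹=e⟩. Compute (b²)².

Compute successive powers of (b²), reducing at each step:
  (b²)²: (b²) · b² = b⁴

Answer: b⁴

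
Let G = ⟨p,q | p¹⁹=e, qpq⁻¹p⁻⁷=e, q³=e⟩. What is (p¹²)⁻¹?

The order of (p¹²) is 19 (smallest k with (p¹²)ᵏ = e), so (p¹²)⁻¹ = (p¹²)¹⁸ = p⁷.
Check: (p¹²) · (p⁷) → (p¹²) · p⁷ = e, giving e as required.

Answer: p⁷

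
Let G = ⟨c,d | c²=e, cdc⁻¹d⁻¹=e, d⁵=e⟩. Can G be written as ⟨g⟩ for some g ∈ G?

|G| = 10. The element cd has order 10 (its powers give 10 distinct elements), so ⟨cd⟩ = G and G is cyclic.

Answer: Yes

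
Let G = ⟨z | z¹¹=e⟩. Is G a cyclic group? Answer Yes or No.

|G| = 11. The element z has order 11 (its powers give 11 distinct elements), so ⟨z⟩ = G and G is cyclic.

Answer: Yes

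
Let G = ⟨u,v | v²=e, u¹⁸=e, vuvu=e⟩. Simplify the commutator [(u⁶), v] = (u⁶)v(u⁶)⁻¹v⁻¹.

[(u⁶), v] = (u⁶)·v·(u⁶)⁻¹·v⁻¹.
  (u⁶) · v = u⁶v
  (u⁶v) · (u¹²) = u¹²v
  (u¹²v) · v = u¹²

Answer: u¹²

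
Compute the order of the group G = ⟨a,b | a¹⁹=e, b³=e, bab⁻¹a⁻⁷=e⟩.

Enumerate words in the generators, reducing via the relations: the distinct elements are
  {a, b, e, ab, a², a³, a⁴, a⁵, a⁶, a⁷, a⁸, a⁹, b², ab², a²b, a³b, a¹², a¹³, a¹¹, a¹⁰, a¹⁴, a¹⁵, a¹⁶, a¹⁷, a¹⁸, a⁴b, a⁵b, a⁶b, a⁷b, a⁸b, a⁹b, a²b², a³b², a¹²b, a¹³b, a¹¹b, a¹⁰b, a¹⁴b, a¹⁵b, a¹⁶b, a¹⁷b, a¹⁸b, a⁴b², a⁵b², a⁶b², a⁷b², a⁸b², a⁹b², a¹²b², a¹³b², a¹¹b², a¹⁰b², a¹⁴b², a¹⁵b², a¹⁶b², a¹⁷b², a¹⁸b²}.
No further products give new elements, so |G| = 57.

Answer: 57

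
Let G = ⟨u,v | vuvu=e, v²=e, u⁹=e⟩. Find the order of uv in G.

Compute successive powers until reaching e:
  (uv)¹ = uv, (uv)² = e.
The smallest positive k with (uv)ᵏ = e is 2.

Answer: 2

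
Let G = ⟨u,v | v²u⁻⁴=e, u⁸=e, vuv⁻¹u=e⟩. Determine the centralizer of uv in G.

⟨uv⟩ ⊆ C_G(uv) since powers of uv commute with uv; so |C_G(uv)| ≥ |⟨uv⟩| = 4.
By orbit–stabilizer, |C_G(uv)| = |G| / |conj. class of uv| = 16 / 4 = 4.
The 4 elements commuting with uv are {e, u⁴, uv, uv⁻¹}.

Answer: {e, u⁴, uv, uv⁻¹}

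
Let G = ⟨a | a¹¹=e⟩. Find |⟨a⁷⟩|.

|⟨a⁷⟩| equals the order of a⁷. Compute successive powers until reaching e:
  (a⁷)¹ = a⁷, (a⁷)² = a³, (a⁷)³ = a¹⁰, (a⁷)⁴ = a⁶, (a⁷)⁵ = a², (a⁷)⁶ = a⁹, (a⁷)⁷ = a⁵, (a⁷)⁸ = a, (a⁷)⁹ = a⁸, (a⁷)¹⁰ = a⁴, (a⁷)¹¹ = e.
The smallest positive k with (a⁷)ᵏ = e is 11, so |⟨a⁷⟩| = 11.

Answer: 11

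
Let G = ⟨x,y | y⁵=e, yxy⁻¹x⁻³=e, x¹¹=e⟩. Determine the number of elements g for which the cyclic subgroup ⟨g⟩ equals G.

⟨g⟩ = G would require ord(g) = |G| = 55, but the maximum element order in G is 11 < 55. So G is not cyclic and no single element generates it: the count is 0.

Answer: 0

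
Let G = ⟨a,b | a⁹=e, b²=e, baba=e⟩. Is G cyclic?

Every cyclic group is abelian. But a·b = ab while b·a = a⁸b, so a·b ≠ b·a and G is not abelian. Hence G is not cyclic.

Answer: No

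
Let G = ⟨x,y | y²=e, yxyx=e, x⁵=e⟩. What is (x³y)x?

Compute (x³y) · x by multiplying left to right and reducing via the relations at each step:
  (x³y) · x = x²y

Answer: x²y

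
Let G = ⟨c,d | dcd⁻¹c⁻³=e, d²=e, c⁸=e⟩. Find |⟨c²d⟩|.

|⟨c²d⟩| equals the order of c²d. Compute successive powers until reaching e:
  (c²d)¹ = c²d, (c²d)² = e.
The smallest positive k with (c²d)ᵏ = e is 2, so |⟨c²d⟩| = 2.

Answer: 2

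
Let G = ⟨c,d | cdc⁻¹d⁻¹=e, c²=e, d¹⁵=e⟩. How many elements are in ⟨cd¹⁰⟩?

|⟨cd¹⁰⟩| equals the order of cd¹⁰. Compute successive powers until reaching e:
  (cd¹⁰)¹ = cd¹⁰, (cd¹⁰)² = d⁵, (cd¹⁰)³ = c, (cd¹⁰)⁴ = d¹⁰, (cd¹⁰)⁵ = cd⁵, (cd¹⁰)⁶ = e.
The smallest positive k with (cd¹⁰)ᵏ = e is 6, so |⟨cd¹⁰⟩| = 6.

Answer: 6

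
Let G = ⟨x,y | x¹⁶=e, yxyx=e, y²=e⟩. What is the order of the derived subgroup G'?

G' = [G, G] is generated by all commutators. The generator-pair commutators are: [x, y] = x².
The subgroup they normally generate is {e, x², x⁴, x⁶, x⁸, x¹⁰, x¹², x¹⁴}, of order 8.
Check: |G/G'| = 32/8 = 4 is the order of the abelianisation.

Answer: 8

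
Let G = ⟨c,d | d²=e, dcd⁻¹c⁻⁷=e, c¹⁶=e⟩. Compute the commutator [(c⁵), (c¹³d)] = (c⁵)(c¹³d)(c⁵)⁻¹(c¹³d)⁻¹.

[(c⁵), (c¹³d)] = (c⁵)·(c¹³d)·(c⁵)⁻¹·(c¹³d)⁻¹.
  (c⁵) · (c¹³d) = c²d
  (c²d) · (c¹¹) = c¹⁵d
  (c¹⁵d) · (c⁵d) = c²

Answer: c²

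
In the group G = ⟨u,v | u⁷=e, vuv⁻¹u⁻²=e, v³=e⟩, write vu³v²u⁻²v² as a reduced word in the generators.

Multiply left to right, reducing at each step:
  v · u³ = u⁶v
  (u⁶v) · v² = u⁶
  (u⁶) · u⁻² = u⁴
  (u⁴) · v² = u⁴v²

Answer: u⁴v²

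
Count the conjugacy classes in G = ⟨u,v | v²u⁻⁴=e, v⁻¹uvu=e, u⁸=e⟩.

The conjugacy classes (representative and size) are:
  [e] (size 1), [u⁷] (size 2), [u⁶] (size 2), [u³] (size 2), [u⁴] (size 1), [u²v⁻¹] (size 4), [u³v⁻¹] (size 4).
Class equation: 1 + 2 + 2 + 2 + 1 + 4 + 4 = 16 = |G|. So G has 7 conjugacy classes.

Answer: 7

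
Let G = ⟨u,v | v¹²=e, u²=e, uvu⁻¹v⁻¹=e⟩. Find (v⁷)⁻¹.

The order of (v⁷) is 12 (smallest k with (v⁷)ᵏ = e), so (v⁷)⁻¹ = (v⁷)¹¹ = v⁵.
Check: (v⁷) · (v⁵) → (v⁷) · v⁵ = e, giving e as required.

Answer: v⁵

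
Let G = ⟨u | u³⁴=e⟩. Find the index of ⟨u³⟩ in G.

First find ord(u³) by computing successive powers:
  (u³)¹ = u³, (u³)² = u⁶, (u³)³ = u⁹, (u³)⁴ = u¹², (u³)⁵ = u¹⁵, (u³)⁶ = u¹⁸, (u³)⁷ = u²¹, (u³)⁸ = u²⁴, (u³)⁹ = u²⁷, (u³)¹⁰ = u³⁰, (u³)¹¹ = u³³, (u³)¹² = u², (u³)¹³ = u⁵, (u³)¹⁴ = u⁸, (u³)¹⁵ = u¹¹, (u³)¹⁶ = u¹⁴, (u³)¹⁷ = u¹⁷, (u³)¹⁸ = u²⁰, (u³)¹⁹ = u²³, (u³)²⁰ = u²⁶, (u³)²¹ = u²⁹, (u³)²² = u³², (u³)²³ = u, (u³)²⁴ = u⁴, (u³)²⁵ = u⁷, (u³)²⁶ = u¹⁰, (u³)²⁷ = u¹³, (u³)²⁸ = u¹⁶, (u³)²⁹ = u¹⁹, (u³)³⁰ = u²², (u³)³¹ = u²⁵, (u³)³² = u²⁸, (u³)³³ = u³¹, (u³)³⁴ = e.
So |⟨u³⟩| = ord(u³) = 34. With |G| = 34, by Lagrange [G : ⟨u³⟩] = 34/34 = 1.

Answer: 1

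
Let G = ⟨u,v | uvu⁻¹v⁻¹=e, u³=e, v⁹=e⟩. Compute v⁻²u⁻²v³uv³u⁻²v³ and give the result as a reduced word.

Multiply left to right, reducing at each step:
  (v⁷) · u⁻² = uv⁷
  (uv⁷) · v³ = uv
  (uv) · u = u²v
  (u²v) · v³ = u²v⁴
  (u²v⁴) · u⁻² = v⁴
  (v⁴) · v³ = v⁷

Answer: v⁷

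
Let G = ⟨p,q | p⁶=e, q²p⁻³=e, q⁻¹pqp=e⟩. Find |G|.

Enumerate words in the generators, reducing via the relations: the distinct elements are
  {e, p, q, pq, p², p³, p⁴, p⁵, p²q, q⁻¹, pq⁻¹, p²q⁻¹}.
No further products give new elements, so |G| = 12.

Answer: 12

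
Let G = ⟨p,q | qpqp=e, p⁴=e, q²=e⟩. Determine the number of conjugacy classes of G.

The conjugacy classes (representative and size) are:
  [e] (size 1), [p] (size 2), [p²] (size 1), [p²q] (size 2), [p³q] (size 2).
Class equation: 1 + 2 + 1 + 2 + 2 = 8 = |G|. So G has 5 conjugacy classes.

Answer: 5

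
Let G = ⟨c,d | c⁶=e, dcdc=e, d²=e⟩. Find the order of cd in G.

Compute successive powers until reaching e:
  (cd)¹ = cd, (cd)² = e.
The smallest positive k with (cd)ᵏ = e is 2.

Answer: 2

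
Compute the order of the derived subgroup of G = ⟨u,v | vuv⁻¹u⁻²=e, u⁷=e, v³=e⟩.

G' = [G, G] is generated by all commutators. The generator-pair commutators are: [u, v] = u⁶.
The subgroup they normally generate is {e, u, u², u³, u⁴, u⁵, u⁶}, of order 7.
Check: |G/G'| = 21/7 = 3 is the order of the abelianisation.

Answer: 7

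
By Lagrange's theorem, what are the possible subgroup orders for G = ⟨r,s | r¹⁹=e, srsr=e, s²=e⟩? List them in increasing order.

|G| = 38 = 2 · 19. By Lagrange's theorem the order of any subgroup divides 38; the divisors of 38 are 1, 2, 19, 38.

Answer: 1, 2, 19, 38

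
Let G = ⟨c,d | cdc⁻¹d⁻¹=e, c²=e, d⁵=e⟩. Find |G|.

Enumerate words in the generators, reducing via the relations: the distinct elements are
  {c, d, e, cd, d², d³, d⁴, cd², cd³, cd⁴}.
No further products give new elements, so |G| = 10.

Answer: 10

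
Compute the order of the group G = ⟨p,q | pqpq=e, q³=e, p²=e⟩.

Enumerate words in the generators, reducing via the relations: the distinct elements are
  {e, p, q, pq, q², pq²}.
No further products give new elements, so |G| = 6.

Answer: 6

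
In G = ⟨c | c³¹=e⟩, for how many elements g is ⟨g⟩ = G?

G is cyclic of order 31. An element generates G iff its order is 31, and a cyclic group of order 31 has exactly φ(31) = 30 such elements.

Answer: 30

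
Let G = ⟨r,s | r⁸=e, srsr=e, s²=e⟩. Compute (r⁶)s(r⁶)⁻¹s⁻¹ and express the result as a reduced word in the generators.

[(r⁶), s] = (r⁶)·s·(r⁶)⁻¹·s⁻¹.
  (r⁶) · s = r⁶s
  (r⁶s) · (r²) = r⁴s
  (r⁴s) · s = r⁴

Answer: r⁴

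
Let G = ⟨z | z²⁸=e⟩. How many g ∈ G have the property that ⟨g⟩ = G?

G is cyclic of order 28. An element generates G iff its order is 28, and a cyclic group of order 28 has exactly φ(28) = 12 such elements.

Answer: 12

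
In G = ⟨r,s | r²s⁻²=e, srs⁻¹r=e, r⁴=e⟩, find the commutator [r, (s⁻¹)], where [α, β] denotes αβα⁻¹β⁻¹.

[r, (s⁻¹)] = r·(s⁻¹)·r⁻¹·(s⁻¹)⁻¹.
  r · (s⁻¹) = rs⁻¹
  (rs⁻¹) · (r³) = s
  s · s = r²

Answer: r²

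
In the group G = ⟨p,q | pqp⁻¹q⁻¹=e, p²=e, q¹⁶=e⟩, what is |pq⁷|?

Compute successive powers until reaching e:
  (pq⁷)¹ = pq⁷, (pq⁷)² = q¹⁴, (pq⁷)³ = pq⁵, (pq⁷)⁴ = q¹², (pq⁷)⁵ = pq³, (pq⁷)⁶ = q¹⁰, (pq⁷)⁷ = pq, (pq⁷)⁸ = q⁸, (pq⁷)⁹ = pq¹⁵, (pq⁷)¹⁰ = q⁶, (pq⁷)¹¹ = pq¹³, (pq⁷)¹² = q⁴, (pq⁷)¹³ = pq¹¹, (pq⁷)¹⁴ = q², (pq⁷)¹⁵ = pq⁹, (pq⁷)¹⁶ = e.
The smallest positive k with (pq⁷)ᵏ = e is 16.

Answer: 16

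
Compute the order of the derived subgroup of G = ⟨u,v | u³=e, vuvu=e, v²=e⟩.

G' = [G, G] is generated by all commutators. The generator-pair commutators are: [u, v] = u².
The subgroup they normally generate is {e, u, u²}, of order 3.
Check: |G/G'| = 6/3 = 2 is the order of the abelianisation.

Answer: 3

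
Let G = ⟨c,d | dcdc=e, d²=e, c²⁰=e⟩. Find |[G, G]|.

G' = [G, G] is generated by all commutators. The generator-pair commutators are: [c, d] = c².
The subgroup they normally generate is {e, c², c⁴, c⁶, c⁸, c¹⁰, c¹², c¹⁴, c¹⁶, c¹⁸}, of order 10.
Check: |G/G'| = 40/10 = 4 is the order of the abelianisation.

Answer: 10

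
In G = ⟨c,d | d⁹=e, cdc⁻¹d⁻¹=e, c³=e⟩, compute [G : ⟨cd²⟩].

First find ord(cd²) by computing successive powers:
  (cd²)¹ = cd², (cd²)² = c²d⁴, (cd²)³ = d⁶, (cd²)⁴ = cd⁸, (cd²)⁵ = c²d, (cd²)⁶ = d³, (cd²)⁷ = cd⁵, (cd²)⁸ = c²d⁷, (cd²)⁹ = e.
So |⟨cd²⟩| = ord(cd²) = 9. With |G| = 27, by Lagrange [G : ⟨cd²⟩] = 27/9 = 3.

Answer: 3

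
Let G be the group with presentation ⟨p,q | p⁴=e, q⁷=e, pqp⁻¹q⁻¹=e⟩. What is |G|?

Enumerate words in the generators, reducing via the relations: the distinct elements are
  {e, p, q, pq, p², p³, q², q³, q⁴, q⁵, q⁶, pq², pq³, pq⁴, pq⁵, pq⁶, p²q, p³q, p²q², p²q³, p²q⁴, p²q⁵, p²q⁶, p³q², p³q³, p³q⁴, p³q⁵, p³q⁶}.
No further products give new elements, so |G| = 28.

Answer: 28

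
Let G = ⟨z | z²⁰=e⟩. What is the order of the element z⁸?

Compute successive powers until reaching e:
  (z⁸)¹ = z⁸, (z⁸)² = z¹⁶, (z⁸)³ = z⁴, (z⁸)⁴ = z¹², (z⁸)⁵ = e.
The smallest positive k with (z⁸)ᵏ = e is 5.

Answer: 5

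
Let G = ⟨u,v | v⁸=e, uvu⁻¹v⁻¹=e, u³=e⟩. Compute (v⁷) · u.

Compute (v⁷) · u by multiplying left to right and reducing via the relations at each step:
  (v⁷) · u = uv⁷

Answer: uv⁷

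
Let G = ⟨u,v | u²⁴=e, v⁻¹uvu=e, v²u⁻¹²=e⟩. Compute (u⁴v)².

Compute successive powers of (u⁴v), reducing at each step:
  (u⁴v)²: (u⁴v) · u⁴ = v;   v · v = u¹²

Answer: u¹²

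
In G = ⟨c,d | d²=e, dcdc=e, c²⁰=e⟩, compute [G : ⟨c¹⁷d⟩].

First find ord(c¹⁷d) by computing successive powers:
  (c¹⁷d)¹ = c¹⁷d, (c¹⁷d)² = e.
So |⟨c¹⁷d⟩| = ord(c¹⁷d) = 2. With |G| = 40, by Lagrange [G : ⟨c¹⁷d⟩] = 40/2 = 20.

Answer: 20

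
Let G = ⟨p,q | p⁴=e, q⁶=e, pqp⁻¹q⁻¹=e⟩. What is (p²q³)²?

Compute successive powers of (p²q³), reducing at each step:
  (p²q³)²: (p²q³) · p² = q³;   (q³) · q³ = e

Answer: e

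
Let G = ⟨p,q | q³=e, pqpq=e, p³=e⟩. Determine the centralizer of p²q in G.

⟨p²q⟩ ⊆ C_G(p²q) since powers of p²q commute with p²q; so |C_G(p²q)| ≥ |⟨p²q⟩| = 3.
By orbit–stabilizer, |C_G(p²q)| = |G| / |conj. class of p²q| = 12 / 4 = 3.
The 3 elements commuting with p²q are {e, p²q, q²p}.

Answer: {e, p²q, q²p}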